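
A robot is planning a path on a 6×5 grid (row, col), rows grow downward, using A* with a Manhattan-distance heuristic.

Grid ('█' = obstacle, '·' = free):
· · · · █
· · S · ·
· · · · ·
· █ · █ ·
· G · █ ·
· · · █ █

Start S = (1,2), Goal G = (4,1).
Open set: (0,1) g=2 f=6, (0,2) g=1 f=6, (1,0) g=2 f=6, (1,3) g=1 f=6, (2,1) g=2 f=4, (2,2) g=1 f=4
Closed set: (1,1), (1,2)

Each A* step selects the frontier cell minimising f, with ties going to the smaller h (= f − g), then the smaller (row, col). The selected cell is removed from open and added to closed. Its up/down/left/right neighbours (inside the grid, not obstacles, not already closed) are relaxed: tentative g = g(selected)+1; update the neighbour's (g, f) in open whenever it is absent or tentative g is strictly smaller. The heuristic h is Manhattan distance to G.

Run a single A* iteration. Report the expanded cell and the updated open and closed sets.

step 1: expand (2,1) (f=4, h=2) → closed; open now [(0,1) g=2 f=6, (0,2) g=1 f=6, (1,0) g=2 f=6, (1,3) g=1 f=6, (2,0) g=3 f=6, (2,2) g=1 f=4]

expanded=(2,1); open=[(0,1) g=2 f=6, (0,2) g=1 f=6, (1,0) g=2 f=6, (1,3) g=1 f=6, (2,0) g=3 f=6, (2,2) g=1 f=4]; closed=[(1,1), (1,2), (2,1)]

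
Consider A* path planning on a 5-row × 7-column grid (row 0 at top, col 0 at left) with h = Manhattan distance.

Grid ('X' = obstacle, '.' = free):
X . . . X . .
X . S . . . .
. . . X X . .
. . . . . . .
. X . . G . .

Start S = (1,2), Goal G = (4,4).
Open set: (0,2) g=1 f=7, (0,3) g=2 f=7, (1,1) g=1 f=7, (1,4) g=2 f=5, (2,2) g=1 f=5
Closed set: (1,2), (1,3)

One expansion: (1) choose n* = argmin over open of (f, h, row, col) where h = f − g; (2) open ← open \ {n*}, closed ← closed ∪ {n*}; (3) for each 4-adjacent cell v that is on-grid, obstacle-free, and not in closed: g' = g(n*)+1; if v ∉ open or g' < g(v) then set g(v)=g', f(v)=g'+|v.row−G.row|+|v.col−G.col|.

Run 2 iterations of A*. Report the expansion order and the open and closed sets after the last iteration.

order=[(1,4) → (2,2)]; open=[(0,2) g=1 f=7, (0,3) g=2 f=7, (1,1) g=1 f=7, (1,5) g=3 f=7, (2,1) g=2 f=7, (3,2) g=2 f=5]; closed=[(1,2), (1,3), (1,4), (2,2)]

step 1: expand (1,4) (f=5, h=3) → closed; open now [(0,2) g=1 f=7, (0,3) g=2 f=7, (1,1) g=1 f=7, (1,5) g=3 f=7, (2,2) g=1 f=5]
step 2: expand (2,2) (f=5, h=4) → closed; open now [(0,2) g=1 f=7, (0,3) g=2 f=7, (1,1) g=1 f=7, (1,5) g=3 f=7, (2,1) g=2 f=7, (3,2) g=2 f=5]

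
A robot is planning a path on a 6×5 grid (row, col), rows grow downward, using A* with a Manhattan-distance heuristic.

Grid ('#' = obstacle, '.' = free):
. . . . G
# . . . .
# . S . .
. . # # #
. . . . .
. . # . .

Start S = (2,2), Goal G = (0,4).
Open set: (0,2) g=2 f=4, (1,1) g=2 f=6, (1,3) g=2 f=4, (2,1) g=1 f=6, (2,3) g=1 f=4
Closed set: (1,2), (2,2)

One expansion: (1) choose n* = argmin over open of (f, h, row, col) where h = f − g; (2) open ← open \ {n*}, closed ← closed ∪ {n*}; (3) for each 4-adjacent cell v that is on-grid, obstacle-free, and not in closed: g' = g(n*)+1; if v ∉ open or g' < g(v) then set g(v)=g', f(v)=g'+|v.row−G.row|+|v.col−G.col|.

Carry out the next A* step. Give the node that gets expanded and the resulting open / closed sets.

expanded=(0,2); open=[(0,1) g=3 f=6, (0,3) g=3 f=4, (1,1) g=2 f=6, (1,3) g=2 f=4, (2,1) g=1 f=6, (2,3) g=1 f=4]; closed=[(0,2), (1,2), (2,2)]

step 1: expand (0,2) (f=4, h=2) → closed; open now [(0,1) g=3 f=6, (0,3) g=3 f=4, (1,1) g=2 f=6, (1,3) g=2 f=4, (2,1) g=1 f=6, (2,3) g=1 f=4]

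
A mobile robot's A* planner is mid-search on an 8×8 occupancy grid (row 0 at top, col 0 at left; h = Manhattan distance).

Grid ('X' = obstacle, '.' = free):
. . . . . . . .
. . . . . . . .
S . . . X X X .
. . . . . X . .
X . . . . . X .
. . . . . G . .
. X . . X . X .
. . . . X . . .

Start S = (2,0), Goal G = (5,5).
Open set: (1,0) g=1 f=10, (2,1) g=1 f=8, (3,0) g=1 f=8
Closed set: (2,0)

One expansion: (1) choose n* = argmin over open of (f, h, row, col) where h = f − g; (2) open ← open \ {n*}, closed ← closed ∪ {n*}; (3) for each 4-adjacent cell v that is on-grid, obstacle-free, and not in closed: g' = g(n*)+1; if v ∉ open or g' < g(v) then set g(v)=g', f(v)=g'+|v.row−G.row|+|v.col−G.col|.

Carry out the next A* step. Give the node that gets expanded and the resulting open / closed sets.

step 1: expand (2,1) (f=8, h=7) → closed; open now [(1,0) g=1 f=10, (1,1) g=2 f=10, (2,2) g=2 f=8, (3,0) g=1 f=8, (3,1) g=2 f=8]

expanded=(2,1); open=[(1,0) g=1 f=10, (1,1) g=2 f=10, (2,2) g=2 f=8, (3,0) g=1 f=8, (3,1) g=2 f=8]; closed=[(2,0), (2,1)]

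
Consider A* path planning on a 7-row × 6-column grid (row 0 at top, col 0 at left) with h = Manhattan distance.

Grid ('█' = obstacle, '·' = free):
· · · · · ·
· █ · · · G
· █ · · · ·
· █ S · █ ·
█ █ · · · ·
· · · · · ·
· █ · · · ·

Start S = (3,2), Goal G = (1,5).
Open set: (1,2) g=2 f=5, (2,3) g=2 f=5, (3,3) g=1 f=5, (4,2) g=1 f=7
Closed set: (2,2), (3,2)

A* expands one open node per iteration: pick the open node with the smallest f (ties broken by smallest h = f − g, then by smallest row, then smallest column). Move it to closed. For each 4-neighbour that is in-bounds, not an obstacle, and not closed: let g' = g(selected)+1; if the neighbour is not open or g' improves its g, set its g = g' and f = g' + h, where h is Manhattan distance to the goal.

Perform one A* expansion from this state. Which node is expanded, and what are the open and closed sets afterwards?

step 1: expand (1,2) (f=5, h=3) → closed; open now [(0,2) g=3 f=7, (1,3) g=3 f=5, (2,3) g=2 f=5, (3,3) g=1 f=5, (4,2) g=1 f=7]

expanded=(1,2); open=[(0,2) g=3 f=7, (1,3) g=3 f=5, (2,3) g=2 f=5, (3,3) g=1 f=5, (4,2) g=1 f=7]; closed=[(1,2), (2,2), (3,2)]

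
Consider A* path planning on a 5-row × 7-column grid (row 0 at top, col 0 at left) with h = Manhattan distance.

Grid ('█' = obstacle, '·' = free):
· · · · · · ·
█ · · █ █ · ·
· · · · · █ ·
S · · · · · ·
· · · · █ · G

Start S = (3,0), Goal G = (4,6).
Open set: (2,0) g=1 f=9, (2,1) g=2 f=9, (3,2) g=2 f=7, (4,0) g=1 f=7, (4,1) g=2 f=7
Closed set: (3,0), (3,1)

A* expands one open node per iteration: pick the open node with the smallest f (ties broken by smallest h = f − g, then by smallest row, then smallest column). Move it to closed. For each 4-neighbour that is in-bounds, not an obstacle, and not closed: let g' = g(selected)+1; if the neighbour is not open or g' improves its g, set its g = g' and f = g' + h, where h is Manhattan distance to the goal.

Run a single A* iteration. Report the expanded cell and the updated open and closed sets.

step 1: expand (3,2) (f=7, h=5) → closed; open now [(2,0) g=1 f=9, (2,1) g=2 f=9, (2,2) g=3 f=9, (3,3) g=3 f=7, (4,0) g=1 f=7, (4,1) g=2 f=7, (4,2) g=3 f=7]

expanded=(3,2); open=[(2,0) g=1 f=9, (2,1) g=2 f=9, (2,2) g=3 f=9, (3,3) g=3 f=7, (4,0) g=1 f=7, (4,1) g=2 f=7, (4,2) g=3 f=7]; closed=[(3,0), (3,1), (3,2)]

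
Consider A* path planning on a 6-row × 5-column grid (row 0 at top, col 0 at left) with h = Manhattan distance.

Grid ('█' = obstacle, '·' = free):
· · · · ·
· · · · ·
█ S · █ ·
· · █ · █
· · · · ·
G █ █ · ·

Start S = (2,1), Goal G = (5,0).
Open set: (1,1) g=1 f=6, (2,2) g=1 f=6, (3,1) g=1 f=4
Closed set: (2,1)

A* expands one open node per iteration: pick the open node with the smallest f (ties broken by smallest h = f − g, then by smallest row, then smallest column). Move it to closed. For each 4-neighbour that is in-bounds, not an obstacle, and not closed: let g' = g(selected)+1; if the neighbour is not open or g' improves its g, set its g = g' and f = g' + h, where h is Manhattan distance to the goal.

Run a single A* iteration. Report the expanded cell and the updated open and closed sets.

expanded=(3,1); open=[(1,1) g=1 f=6, (2,2) g=1 f=6, (3,0) g=2 f=4, (4,1) g=2 f=4]; closed=[(2,1), (3,1)]

step 1: expand (3,1) (f=4, h=3) → closed; open now [(1,1) g=1 f=6, (2,2) g=1 f=6, (3,0) g=2 f=4, (4,1) g=2 f=4]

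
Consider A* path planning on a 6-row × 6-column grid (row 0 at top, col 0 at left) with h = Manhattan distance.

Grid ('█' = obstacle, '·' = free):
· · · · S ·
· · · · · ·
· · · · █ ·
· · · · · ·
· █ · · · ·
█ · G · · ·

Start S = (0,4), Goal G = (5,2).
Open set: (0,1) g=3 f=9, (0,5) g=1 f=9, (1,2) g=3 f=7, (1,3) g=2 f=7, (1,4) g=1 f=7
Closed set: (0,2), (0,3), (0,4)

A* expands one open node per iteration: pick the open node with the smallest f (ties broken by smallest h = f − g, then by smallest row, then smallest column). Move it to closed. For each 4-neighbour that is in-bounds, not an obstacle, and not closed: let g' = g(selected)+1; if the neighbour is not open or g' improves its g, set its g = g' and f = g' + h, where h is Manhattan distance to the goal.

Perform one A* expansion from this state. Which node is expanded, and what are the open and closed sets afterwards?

step 1: expand (1,2) (f=7, h=4) → closed; open now [(0,1) g=3 f=9, (0,5) g=1 f=9, (1,1) g=4 f=9, (1,3) g=2 f=7, (1,4) g=1 f=7, (2,2) g=4 f=7]

expanded=(1,2); open=[(0,1) g=3 f=9, (0,5) g=1 f=9, (1,1) g=4 f=9, (1,3) g=2 f=7, (1,4) g=1 f=7, (2,2) g=4 f=7]; closed=[(0,2), (0,3), (0,4), (1,2)]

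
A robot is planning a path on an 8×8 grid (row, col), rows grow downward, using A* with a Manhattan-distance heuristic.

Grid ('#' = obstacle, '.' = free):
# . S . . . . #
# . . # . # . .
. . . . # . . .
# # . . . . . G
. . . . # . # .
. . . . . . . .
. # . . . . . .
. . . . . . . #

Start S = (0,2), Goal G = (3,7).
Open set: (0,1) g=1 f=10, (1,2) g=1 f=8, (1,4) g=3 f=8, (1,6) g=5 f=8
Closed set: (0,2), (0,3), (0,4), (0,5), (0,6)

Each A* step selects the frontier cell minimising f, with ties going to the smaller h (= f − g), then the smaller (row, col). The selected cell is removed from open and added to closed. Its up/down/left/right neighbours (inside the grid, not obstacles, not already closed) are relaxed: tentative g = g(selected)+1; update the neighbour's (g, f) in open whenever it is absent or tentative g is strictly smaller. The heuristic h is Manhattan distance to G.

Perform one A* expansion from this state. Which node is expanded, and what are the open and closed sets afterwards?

step 1: expand (1,6) (f=8, h=3) → closed; open now [(0,1) g=1 f=10, (1,2) g=1 f=8, (1,4) g=3 f=8, (1,7) g=6 f=8, (2,6) g=6 f=8]

expanded=(1,6); open=[(0,1) g=1 f=10, (1,2) g=1 f=8, (1,4) g=3 f=8, (1,7) g=6 f=8, (2,6) g=6 f=8]; closed=[(0,2), (0,3), (0,4), (0,5), (0,6), (1,6)]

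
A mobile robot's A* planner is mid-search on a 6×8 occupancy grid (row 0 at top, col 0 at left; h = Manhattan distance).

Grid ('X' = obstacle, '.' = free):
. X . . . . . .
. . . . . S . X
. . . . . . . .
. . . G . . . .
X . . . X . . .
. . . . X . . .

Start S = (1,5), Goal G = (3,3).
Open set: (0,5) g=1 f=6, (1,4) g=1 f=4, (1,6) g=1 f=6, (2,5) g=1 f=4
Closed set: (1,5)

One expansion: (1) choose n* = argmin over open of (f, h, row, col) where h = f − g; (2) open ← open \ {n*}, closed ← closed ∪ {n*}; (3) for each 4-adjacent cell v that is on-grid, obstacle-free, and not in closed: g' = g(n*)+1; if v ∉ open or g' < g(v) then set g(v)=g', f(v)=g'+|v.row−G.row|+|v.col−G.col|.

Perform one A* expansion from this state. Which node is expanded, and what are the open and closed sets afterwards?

expanded=(1,4); open=[(0,4) g=2 f=6, (0,5) g=1 f=6, (1,3) g=2 f=4, (1,6) g=1 f=6, (2,4) g=2 f=4, (2,5) g=1 f=4]; closed=[(1,4), (1,5)]

step 1: expand (1,4) (f=4, h=3) → closed; open now [(0,4) g=2 f=6, (0,5) g=1 f=6, (1,3) g=2 f=4, (1,6) g=1 f=6, (2,4) g=2 f=4, (2,5) g=1 f=4]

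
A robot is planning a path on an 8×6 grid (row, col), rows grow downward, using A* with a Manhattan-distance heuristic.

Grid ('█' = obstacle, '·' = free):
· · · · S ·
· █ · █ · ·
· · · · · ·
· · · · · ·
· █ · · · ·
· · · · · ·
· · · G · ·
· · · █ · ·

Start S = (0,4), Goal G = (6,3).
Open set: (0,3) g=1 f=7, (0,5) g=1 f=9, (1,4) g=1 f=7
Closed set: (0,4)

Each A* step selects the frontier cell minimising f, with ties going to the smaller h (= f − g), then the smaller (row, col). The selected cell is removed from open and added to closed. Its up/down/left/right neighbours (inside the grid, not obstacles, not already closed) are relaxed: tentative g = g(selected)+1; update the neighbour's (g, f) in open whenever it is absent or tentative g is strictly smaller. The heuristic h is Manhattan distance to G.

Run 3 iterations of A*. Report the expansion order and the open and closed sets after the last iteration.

order=[(0,3) → (1,4) → (2,4)]; open=[(0,2) g=2 f=9, (0,5) g=1 f=9, (1,5) g=2 f=9, (2,3) g=3 f=7, (2,5) g=3 f=9, (3,4) g=3 f=7]; closed=[(0,3), (0,4), (1,4), (2,4)]

step 1: expand (0,3) (f=7, h=6) → closed; open now [(0,2) g=2 f=9, (0,5) g=1 f=9, (1,4) g=1 f=7]
step 2: expand (1,4) (f=7, h=6) → closed; open now [(0,2) g=2 f=9, (0,5) g=1 f=9, (1,5) g=2 f=9, (2,4) g=2 f=7]
step 3: expand (2,4) (f=7, h=5) → closed; open now [(0,2) g=2 f=9, (0,5) g=1 f=9, (1,5) g=2 f=9, (2,3) g=3 f=7, (2,5) g=3 f=9, (3,4) g=3 f=7]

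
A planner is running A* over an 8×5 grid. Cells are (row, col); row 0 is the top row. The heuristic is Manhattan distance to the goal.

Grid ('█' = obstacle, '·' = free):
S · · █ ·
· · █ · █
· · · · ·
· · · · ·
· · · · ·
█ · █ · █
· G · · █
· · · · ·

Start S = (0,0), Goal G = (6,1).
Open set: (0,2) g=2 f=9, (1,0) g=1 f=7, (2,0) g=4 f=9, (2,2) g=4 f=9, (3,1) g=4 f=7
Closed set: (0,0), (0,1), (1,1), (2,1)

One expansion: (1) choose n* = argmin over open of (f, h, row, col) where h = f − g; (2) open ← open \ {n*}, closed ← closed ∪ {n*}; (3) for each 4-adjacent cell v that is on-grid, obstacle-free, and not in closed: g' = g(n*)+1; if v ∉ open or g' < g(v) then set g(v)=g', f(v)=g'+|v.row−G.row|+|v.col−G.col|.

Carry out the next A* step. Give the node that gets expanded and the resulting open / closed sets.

step 1: expand (3,1) (f=7, h=3) → closed; open now [(0,2) g=2 f=9, (1,0) g=1 f=7, (2,0) g=4 f=9, (2,2) g=4 f=9, (3,0) g=5 f=9, (3,2) g=5 f=9, (4,1) g=5 f=7]

expanded=(3,1); open=[(0,2) g=2 f=9, (1,0) g=1 f=7, (2,0) g=4 f=9, (2,2) g=4 f=9, (3,0) g=5 f=9, (3,2) g=5 f=9, (4,1) g=5 f=7]; closed=[(0,0), (0,1), (1,1), (2,1), (3,1)]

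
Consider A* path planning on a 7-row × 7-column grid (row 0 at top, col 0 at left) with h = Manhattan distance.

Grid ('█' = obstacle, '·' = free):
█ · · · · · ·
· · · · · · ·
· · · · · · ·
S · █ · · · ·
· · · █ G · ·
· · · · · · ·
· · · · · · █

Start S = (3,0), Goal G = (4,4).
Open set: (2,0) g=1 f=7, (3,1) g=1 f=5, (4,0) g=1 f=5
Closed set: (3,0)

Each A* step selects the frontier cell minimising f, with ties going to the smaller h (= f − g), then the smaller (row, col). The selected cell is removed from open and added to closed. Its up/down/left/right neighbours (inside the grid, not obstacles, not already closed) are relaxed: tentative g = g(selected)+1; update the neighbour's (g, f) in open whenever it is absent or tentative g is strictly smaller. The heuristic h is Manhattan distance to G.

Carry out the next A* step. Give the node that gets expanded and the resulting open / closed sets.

step 1: expand (3,1) (f=5, h=4) → closed; open now [(2,0) g=1 f=7, (2,1) g=2 f=7, (4,0) g=1 f=5, (4,1) g=2 f=5]

expanded=(3,1); open=[(2,0) g=1 f=7, (2,1) g=2 f=7, (4,0) g=1 f=5, (4,1) g=2 f=5]; closed=[(3,0), (3,1)]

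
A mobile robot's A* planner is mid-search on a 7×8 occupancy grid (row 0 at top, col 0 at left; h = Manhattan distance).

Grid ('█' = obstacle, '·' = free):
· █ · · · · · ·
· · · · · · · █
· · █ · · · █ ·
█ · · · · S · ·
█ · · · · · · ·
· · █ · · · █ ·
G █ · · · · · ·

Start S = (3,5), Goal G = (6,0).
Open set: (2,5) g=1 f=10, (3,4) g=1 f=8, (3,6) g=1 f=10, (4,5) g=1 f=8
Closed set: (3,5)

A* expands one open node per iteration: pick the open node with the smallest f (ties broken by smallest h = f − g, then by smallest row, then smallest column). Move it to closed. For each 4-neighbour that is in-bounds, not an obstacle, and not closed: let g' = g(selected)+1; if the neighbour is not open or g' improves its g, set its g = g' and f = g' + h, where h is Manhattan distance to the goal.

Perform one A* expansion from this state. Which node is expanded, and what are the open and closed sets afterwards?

expanded=(3,4); open=[(2,4) g=2 f=10, (2,5) g=1 f=10, (3,3) g=2 f=8, (3,6) g=1 f=10, (4,4) g=2 f=8, (4,5) g=1 f=8]; closed=[(3,4), (3,5)]

step 1: expand (3,4) (f=8, h=7) → closed; open now [(2,4) g=2 f=10, (2,5) g=1 f=10, (3,3) g=2 f=8, (3,6) g=1 f=10, (4,4) g=2 f=8, (4,5) g=1 f=8]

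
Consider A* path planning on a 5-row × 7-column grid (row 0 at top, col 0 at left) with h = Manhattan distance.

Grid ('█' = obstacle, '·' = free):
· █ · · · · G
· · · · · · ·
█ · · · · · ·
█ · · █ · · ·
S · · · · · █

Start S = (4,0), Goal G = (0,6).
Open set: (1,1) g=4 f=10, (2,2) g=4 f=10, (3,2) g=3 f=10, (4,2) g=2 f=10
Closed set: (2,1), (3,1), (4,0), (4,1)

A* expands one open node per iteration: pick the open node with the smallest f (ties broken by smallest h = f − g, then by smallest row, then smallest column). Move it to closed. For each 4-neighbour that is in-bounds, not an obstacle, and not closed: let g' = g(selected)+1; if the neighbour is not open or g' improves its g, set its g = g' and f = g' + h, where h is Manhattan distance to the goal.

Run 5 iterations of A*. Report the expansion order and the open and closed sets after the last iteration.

order=[(1,1) → (1,2) → (0,2) → (0,3) → (0,4)]; open=[(0,5) g=9 f=10, (1,0) g=5 f=12, (1,3) g=6 f=10, (1,4) g=9 f=12, (2,2) g=4 f=10, (3,2) g=3 f=10, (4,2) g=2 f=10]; closed=[(0,2), (0,3), (0,4), (1,1), (1,2), (2,1), (3,1), (4,0), (4,1)]

step 1: expand (1,1) (f=10, h=6) → closed; open now [(1,0) g=5 f=12, (1,2) g=5 f=10, (2,2) g=4 f=10, (3,2) g=3 f=10, (4,2) g=2 f=10]
step 2: expand (1,2) (f=10, h=5) → closed; open now [(0,2) g=6 f=10, (1,0) g=5 f=12, (1,3) g=6 f=10, (2,2) g=4 f=10, (3,2) g=3 f=10, (4,2) g=2 f=10]
step 3: expand (0,2) (f=10, h=4) → closed; open now [(0,3) g=7 f=10, (1,0) g=5 f=12, (1,3) g=6 f=10, (2,2) g=4 f=10, (3,2) g=3 f=10, (4,2) g=2 f=10]
step 4: expand (0,3) (f=10, h=3) → closed; open now [(0,4) g=8 f=10, (1,0) g=5 f=12, (1,3) g=6 f=10, (2,2) g=4 f=10, (3,2) g=3 f=10, (4,2) g=2 f=10]
step 5: expand (0,4) (f=10, h=2) → closed; open now [(0,5) g=9 f=10, (1,0) g=5 f=12, (1,3) g=6 f=10, (1,4) g=9 f=12, (2,2) g=4 f=10, (3,2) g=3 f=10, (4,2) g=2 f=10]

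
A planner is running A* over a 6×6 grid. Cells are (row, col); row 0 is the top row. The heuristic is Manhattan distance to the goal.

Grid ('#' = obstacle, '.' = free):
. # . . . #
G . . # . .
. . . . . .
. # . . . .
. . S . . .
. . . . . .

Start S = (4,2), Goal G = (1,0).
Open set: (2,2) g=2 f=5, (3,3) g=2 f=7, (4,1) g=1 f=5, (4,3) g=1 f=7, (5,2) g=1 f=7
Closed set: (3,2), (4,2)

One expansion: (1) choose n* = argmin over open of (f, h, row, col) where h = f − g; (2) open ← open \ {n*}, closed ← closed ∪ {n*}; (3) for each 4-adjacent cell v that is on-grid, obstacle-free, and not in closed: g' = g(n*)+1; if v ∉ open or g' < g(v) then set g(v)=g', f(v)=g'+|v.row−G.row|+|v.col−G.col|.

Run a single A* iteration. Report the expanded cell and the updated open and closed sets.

step 1: expand (2,2) (f=5, h=3) → closed; open now [(1,2) g=3 f=5, (2,1) g=3 f=5, (2,3) g=3 f=7, (3,3) g=2 f=7, (4,1) g=1 f=5, (4,3) g=1 f=7, (5,2) g=1 f=7]

expanded=(2,2); open=[(1,2) g=3 f=5, (2,1) g=3 f=5, (2,3) g=3 f=7, (3,3) g=2 f=7, (4,1) g=1 f=5, (4,3) g=1 f=7, (5,2) g=1 f=7]; closed=[(2,2), (3,2), (4,2)]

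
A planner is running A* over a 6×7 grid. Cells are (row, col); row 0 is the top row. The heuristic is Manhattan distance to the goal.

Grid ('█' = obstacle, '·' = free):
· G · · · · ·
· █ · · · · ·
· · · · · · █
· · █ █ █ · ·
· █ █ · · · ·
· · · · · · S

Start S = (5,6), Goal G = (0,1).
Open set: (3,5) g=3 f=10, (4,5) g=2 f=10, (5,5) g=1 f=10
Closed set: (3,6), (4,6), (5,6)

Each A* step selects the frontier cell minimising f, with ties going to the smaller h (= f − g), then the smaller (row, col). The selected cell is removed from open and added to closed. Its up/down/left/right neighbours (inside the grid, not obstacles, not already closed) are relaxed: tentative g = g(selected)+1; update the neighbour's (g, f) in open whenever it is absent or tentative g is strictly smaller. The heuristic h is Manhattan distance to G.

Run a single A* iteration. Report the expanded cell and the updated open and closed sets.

expanded=(3,5); open=[(2,5) g=4 f=10, (4,5) g=2 f=10, (5,5) g=1 f=10]; closed=[(3,5), (3,6), (4,6), (5,6)]

step 1: expand (3,5) (f=10, h=7) → closed; open now [(2,5) g=4 f=10, (4,5) g=2 f=10, (5,5) g=1 f=10]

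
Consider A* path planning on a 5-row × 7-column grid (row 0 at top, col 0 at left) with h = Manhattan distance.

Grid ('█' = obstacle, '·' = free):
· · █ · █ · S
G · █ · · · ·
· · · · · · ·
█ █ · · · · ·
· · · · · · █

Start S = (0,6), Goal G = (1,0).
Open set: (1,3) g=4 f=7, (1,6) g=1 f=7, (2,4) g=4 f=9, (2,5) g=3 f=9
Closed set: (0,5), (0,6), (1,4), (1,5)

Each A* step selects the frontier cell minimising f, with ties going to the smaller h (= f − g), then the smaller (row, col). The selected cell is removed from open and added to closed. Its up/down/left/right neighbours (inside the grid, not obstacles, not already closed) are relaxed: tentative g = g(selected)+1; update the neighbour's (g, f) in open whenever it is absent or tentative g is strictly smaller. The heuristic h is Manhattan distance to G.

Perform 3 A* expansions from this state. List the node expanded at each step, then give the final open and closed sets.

order=[(1,3) → (1,6) → (0,3)]; open=[(2,3) g=5 f=9, (2,4) g=4 f=9, (2,5) g=3 f=9, (2,6) g=2 f=9]; closed=[(0,3), (0,5), (0,6), (1,3), (1,4), (1,5), (1,6)]

step 1: expand (1,3) (f=7, h=3) → closed; open now [(0,3) g=5 f=9, (1,6) g=1 f=7, (2,3) g=5 f=9, (2,4) g=4 f=9, (2,5) g=3 f=9]
step 2: expand (1,6) (f=7, h=6) → closed; open now [(0,3) g=5 f=9, (2,3) g=5 f=9, (2,4) g=4 f=9, (2,5) g=3 f=9, (2,6) g=2 f=9]
step 3: expand (0,3) (f=9, h=4) → closed; open now [(2,3) g=5 f=9, (2,4) g=4 f=9, (2,5) g=3 f=9, (2,6) g=2 f=9]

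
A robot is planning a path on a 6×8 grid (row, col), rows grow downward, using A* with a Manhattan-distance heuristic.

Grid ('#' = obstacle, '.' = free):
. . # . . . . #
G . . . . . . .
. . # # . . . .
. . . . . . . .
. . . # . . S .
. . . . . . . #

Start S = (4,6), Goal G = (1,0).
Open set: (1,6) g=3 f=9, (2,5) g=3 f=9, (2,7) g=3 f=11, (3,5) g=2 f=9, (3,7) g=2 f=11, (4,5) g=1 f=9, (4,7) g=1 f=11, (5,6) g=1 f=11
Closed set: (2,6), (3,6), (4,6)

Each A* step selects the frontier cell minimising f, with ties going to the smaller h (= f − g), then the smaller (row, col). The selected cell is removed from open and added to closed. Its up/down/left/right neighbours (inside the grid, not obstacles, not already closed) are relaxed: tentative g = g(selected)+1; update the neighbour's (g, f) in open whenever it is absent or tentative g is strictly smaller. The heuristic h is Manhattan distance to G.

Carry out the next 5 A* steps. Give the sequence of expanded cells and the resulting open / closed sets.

order=[(1,6) → (1,5) → (1,4) → (1,3) → (1,2)]; open=[(0,3) g=7 f=11, (0,4) g=6 f=11, (0,5) g=5 f=11, (0,6) g=4 f=11, (1,1) g=8 f=9, (1,7) g=4 f=11, (2,4) g=6 f=11, (2,5) g=3 f=9, (2,7) g=3 f=11, (3,5) g=2 f=9, (3,7) g=2 f=11, (4,5) g=1 f=9, (4,7) g=1 f=11, (5,6) g=1 f=11]; closed=[(1,2), (1,3), (1,4), (1,5), (1,6), (2,6), (3,6), (4,6)]

step 1: expand (1,6) (f=9, h=6) → closed; open now [(0,6) g=4 f=11, (1,5) g=4 f=9, (1,7) g=4 f=11, (2,5) g=3 f=9, (2,7) g=3 f=11, (3,5) g=2 f=9, (3,7) g=2 f=11, (4,5) g=1 f=9, (4,7) g=1 f=11, (5,6) g=1 f=11]
step 2: expand (1,5) (f=9, h=5) → closed; open now [(0,5) g=5 f=11, (0,6) g=4 f=11, (1,4) g=5 f=9, (1,7) g=4 f=11, (2,5) g=3 f=9, (2,7) g=3 f=11, (3,5) g=2 f=9, (3,7) g=2 f=11, (4,5) g=1 f=9, (4,7) g=1 f=11, (5,6) g=1 f=11]
step 3: expand (1,4) (f=9, h=4) → closed; open now [(0,4) g=6 f=11, (0,5) g=5 f=11, (0,6) g=4 f=11, (1,3) g=6 f=9, (1,7) g=4 f=11, (2,4) g=6 f=11, (2,5) g=3 f=9, (2,7) g=3 f=11, (3,5) g=2 f=9, (3,7) g=2 f=11, (4,5) g=1 f=9, (4,7) g=1 f=11, (5,6) g=1 f=11]
step 4: expand (1,3) (f=9, h=3) → closed; open now [(0,3) g=7 f=11, (0,4) g=6 f=11, (0,5) g=5 f=11, (0,6) g=4 f=11, (1,2) g=7 f=9, (1,7) g=4 f=11, (2,4) g=6 f=11, (2,5) g=3 f=9, (2,7) g=3 f=11, (3,5) g=2 f=9, (3,7) g=2 f=11, (4,5) g=1 f=9, (4,7) g=1 f=11, (5,6) g=1 f=11]
step 5: expand (1,2) (f=9, h=2) → closed; open now [(0,3) g=7 f=11, (0,4) g=6 f=11, (0,5) g=5 f=11, (0,6) g=4 f=11, (1,1) g=8 f=9, (1,7) g=4 f=11, (2,4) g=6 f=11, (2,5) g=3 f=9, (2,7) g=3 f=11, (3,5) g=2 f=9, (3,7) g=2 f=11, (4,5) g=1 f=9, (4,7) g=1 f=11, (5,6) g=1 f=11]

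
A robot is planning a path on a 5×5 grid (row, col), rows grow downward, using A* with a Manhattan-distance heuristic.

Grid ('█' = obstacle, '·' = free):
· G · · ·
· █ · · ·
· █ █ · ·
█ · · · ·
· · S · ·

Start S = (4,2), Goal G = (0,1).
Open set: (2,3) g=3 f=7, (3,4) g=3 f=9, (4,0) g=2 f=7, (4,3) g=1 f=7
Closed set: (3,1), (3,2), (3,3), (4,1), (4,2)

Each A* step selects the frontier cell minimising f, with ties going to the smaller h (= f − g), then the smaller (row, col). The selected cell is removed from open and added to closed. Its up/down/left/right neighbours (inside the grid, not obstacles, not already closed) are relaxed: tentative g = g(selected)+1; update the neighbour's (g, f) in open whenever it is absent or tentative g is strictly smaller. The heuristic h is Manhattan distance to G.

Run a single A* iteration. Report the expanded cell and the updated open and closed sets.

step 1: expand (2,3) (f=7, h=4) → closed; open now [(1,3) g=4 f=7, (2,4) g=4 f=9, (3,4) g=3 f=9, (4,0) g=2 f=7, (4,3) g=1 f=7]

expanded=(2,3); open=[(1,3) g=4 f=7, (2,4) g=4 f=9, (3,4) g=3 f=9, (4,0) g=2 f=7, (4,3) g=1 f=7]; closed=[(2,3), (3,1), (3,2), (3,3), (4,1), (4,2)]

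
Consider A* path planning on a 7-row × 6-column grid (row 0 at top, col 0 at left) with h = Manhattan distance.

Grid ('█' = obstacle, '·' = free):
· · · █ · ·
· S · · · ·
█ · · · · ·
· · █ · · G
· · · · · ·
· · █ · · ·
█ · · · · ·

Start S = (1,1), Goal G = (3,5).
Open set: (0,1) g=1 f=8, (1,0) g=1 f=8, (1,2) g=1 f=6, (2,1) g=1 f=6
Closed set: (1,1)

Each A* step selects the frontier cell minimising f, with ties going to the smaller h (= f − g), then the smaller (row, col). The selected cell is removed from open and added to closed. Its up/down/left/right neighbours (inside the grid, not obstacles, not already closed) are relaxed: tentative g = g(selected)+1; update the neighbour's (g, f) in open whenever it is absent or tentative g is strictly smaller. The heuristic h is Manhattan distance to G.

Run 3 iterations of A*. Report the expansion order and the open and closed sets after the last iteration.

order=[(1,2) → (1,3) → (1,4)]; open=[(0,1) g=1 f=8, (0,2) g=2 f=8, (0,4) g=4 f=8, (1,0) g=1 f=8, (1,5) g=4 f=6, (2,1) g=1 f=6, (2,2) g=2 f=6, (2,3) g=3 f=6, (2,4) g=4 f=6]; closed=[(1,1), (1,2), (1,3), (1,4)]

step 1: expand (1,2) (f=6, h=5) → closed; open now [(0,1) g=1 f=8, (0,2) g=2 f=8, (1,0) g=1 f=8, (1,3) g=2 f=6, (2,1) g=1 f=6, (2,2) g=2 f=6]
step 2: expand (1,3) (f=6, h=4) → closed; open now [(0,1) g=1 f=8, (0,2) g=2 f=8, (1,0) g=1 f=8, (1,4) g=3 f=6, (2,1) g=1 f=6, (2,2) g=2 f=6, (2,3) g=3 f=6]
step 3: expand (1,4) (f=6, h=3) → closed; open now [(0,1) g=1 f=8, (0,2) g=2 f=8, (0,4) g=4 f=8, (1,0) g=1 f=8, (1,5) g=4 f=6, (2,1) g=1 f=6, (2,2) g=2 f=6, (2,3) g=3 f=6, (2,4) g=4 f=6]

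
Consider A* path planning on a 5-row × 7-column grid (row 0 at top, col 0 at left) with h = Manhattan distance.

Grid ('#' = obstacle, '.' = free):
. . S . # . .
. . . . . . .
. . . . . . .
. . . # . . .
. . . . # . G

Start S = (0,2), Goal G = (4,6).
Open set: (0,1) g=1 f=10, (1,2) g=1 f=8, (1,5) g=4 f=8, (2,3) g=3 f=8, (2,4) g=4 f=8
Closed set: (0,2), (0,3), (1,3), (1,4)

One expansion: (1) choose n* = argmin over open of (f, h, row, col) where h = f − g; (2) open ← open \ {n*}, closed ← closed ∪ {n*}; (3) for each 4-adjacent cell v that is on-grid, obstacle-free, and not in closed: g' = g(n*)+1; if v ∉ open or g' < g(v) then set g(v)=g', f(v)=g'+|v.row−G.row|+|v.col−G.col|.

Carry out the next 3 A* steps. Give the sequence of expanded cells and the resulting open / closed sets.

step 1: expand (1,5) (f=8, h=4) → closed; open now [(0,1) g=1 f=10, (0,5) g=5 f=10, (1,2) g=1 f=8, (1,6) g=5 f=8, (2,3) g=3 f=8, (2,4) g=4 f=8, (2,5) g=5 f=8]
step 2: expand (1,6) (f=8, h=3) → closed; open now [(0,1) g=1 f=10, (0,5) g=5 f=10, (0,6) g=6 f=10, (1,2) g=1 f=8, (2,3) g=3 f=8, (2,4) g=4 f=8, (2,5) g=5 f=8, (2,6) g=6 f=8]
step 3: expand (2,6) (f=8, h=2) → closed; open now [(0,1) g=1 f=10, (0,5) g=5 f=10, (0,6) g=6 f=10, (1,2) g=1 f=8, (2,3) g=3 f=8, (2,4) g=4 f=8, (2,5) g=5 f=8, (3,6) g=7 f=8]

order=[(1,5) → (1,6) → (2,6)]; open=[(0,1) g=1 f=10, (0,5) g=5 f=10, (0,6) g=6 f=10, (1,2) g=1 f=8, (2,3) g=3 f=8, (2,4) g=4 f=8, (2,5) g=5 f=8, (3,6) g=7 f=8]; closed=[(0,2), (0,3), (1,3), (1,4), (1,5), (1,6), (2,6)]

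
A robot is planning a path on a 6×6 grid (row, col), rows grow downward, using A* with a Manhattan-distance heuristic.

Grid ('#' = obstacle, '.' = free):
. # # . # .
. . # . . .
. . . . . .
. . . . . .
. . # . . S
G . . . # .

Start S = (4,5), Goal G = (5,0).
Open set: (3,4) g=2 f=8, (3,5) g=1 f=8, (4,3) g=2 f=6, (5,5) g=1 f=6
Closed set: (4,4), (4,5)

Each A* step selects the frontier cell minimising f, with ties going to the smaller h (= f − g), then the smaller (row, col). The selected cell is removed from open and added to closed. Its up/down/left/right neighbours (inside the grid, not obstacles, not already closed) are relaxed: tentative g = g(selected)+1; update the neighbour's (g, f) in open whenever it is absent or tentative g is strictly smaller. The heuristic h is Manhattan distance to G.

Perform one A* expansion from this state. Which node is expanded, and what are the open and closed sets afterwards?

expanded=(4,3); open=[(3,3) g=3 f=8, (3,4) g=2 f=8, (3,5) g=1 f=8, (5,3) g=3 f=6, (5,5) g=1 f=6]; closed=[(4,3), (4,4), (4,5)]

step 1: expand (4,3) (f=6, h=4) → closed; open now [(3,3) g=3 f=8, (3,4) g=2 f=8, (3,5) g=1 f=8, (5,3) g=3 f=6, (5,5) g=1 f=6]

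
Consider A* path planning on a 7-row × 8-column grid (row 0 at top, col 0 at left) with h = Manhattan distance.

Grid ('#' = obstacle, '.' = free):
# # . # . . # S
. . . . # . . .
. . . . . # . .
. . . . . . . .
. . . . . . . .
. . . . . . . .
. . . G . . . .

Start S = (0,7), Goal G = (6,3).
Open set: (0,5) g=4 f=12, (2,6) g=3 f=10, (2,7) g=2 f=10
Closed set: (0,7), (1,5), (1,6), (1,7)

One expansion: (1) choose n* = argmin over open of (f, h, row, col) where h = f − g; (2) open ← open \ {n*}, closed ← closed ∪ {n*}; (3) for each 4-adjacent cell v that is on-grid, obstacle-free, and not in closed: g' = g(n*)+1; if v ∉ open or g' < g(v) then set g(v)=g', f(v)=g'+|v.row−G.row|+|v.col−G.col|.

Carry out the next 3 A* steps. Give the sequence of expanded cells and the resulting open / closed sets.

order=[(2,6) → (3,6) → (3,5)]; open=[(0,5) g=4 f=12, (2,7) g=2 f=10, (3,4) g=6 f=10, (3,7) g=5 f=12, (4,5) g=6 f=10, (4,6) g=5 f=10]; closed=[(0,7), (1,5), (1,6), (1,7), (2,6), (3,5), (3,6)]

step 1: expand (2,6) (f=10, h=7) → closed; open now [(0,5) g=4 f=12, (2,7) g=2 f=10, (3,6) g=4 f=10]
step 2: expand (3,6) (f=10, h=6) → closed; open now [(0,5) g=4 f=12, (2,7) g=2 f=10, (3,5) g=5 f=10, (3,7) g=5 f=12, (4,6) g=5 f=10]
step 3: expand (3,5) (f=10, h=5) → closed; open now [(0,5) g=4 f=12, (2,7) g=2 f=10, (3,4) g=6 f=10, (3,7) g=5 f=12, (4,5) g=6 f=10, (4,6) g=5 f=10]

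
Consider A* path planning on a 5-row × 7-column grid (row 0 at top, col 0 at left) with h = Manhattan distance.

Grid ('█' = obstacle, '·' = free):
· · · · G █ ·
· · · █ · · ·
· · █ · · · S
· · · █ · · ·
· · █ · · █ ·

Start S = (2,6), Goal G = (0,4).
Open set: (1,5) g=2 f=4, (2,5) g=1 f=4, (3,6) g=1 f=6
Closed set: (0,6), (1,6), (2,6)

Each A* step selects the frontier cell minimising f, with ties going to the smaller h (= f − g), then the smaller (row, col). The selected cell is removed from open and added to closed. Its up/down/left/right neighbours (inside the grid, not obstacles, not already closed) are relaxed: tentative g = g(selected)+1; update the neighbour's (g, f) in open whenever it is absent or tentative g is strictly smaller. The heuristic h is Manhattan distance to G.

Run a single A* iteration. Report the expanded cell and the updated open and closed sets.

expanded=(1,5); open=[(1,4) g=3 f=4, (2,5) g=1 f=4, (3,6) g=1 f=6]; closed=[(0,6), (1,5), (1,6), (2,6)]

step 1: expand (1,5) (f=4, h=2) → closed; open now [(1,4) g=3 f=4, (2,5) g=1 f=4, (3,6) g=1 f=6]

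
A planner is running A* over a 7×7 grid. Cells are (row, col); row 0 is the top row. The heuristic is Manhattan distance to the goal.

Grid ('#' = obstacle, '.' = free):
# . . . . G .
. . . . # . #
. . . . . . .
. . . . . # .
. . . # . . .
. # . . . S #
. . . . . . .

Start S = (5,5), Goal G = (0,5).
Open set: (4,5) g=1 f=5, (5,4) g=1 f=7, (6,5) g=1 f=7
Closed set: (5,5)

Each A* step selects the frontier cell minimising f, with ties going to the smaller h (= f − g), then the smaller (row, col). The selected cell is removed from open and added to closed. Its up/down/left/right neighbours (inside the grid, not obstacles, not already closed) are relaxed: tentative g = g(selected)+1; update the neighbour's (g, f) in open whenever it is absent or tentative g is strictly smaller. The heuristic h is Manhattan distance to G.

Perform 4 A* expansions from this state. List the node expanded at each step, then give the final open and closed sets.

step 1: expand (4,5) (f=5, h=4) → closed; open now [(4,4) g=2 f=7, (4,6) g=2 f=7, (5,4) g=1 f=7, (6,5) g=1 f=7]
step 2: expand (4,4) (f=7, h=5) → closed; open now [(3,4) g=3 f=7, (4,6) g=2 f=7, (5,4) g=1 f=7, (6,5) g=1 f=7]
step 3: expand (3,4) (f=7, h=4) → closed; open now [(2,4) g=4 f=7, (3,3) g=4 f=9, (4,6) g=2 f=7, (5,4) g=1 f=7, (6,5) g=1 f=7]
step 4: expand (2,4) (f=7, h=3) → closed; open now [(2,3) g=5 f=9, (2,5) g=5 f=7, (3,3) g=4 f=9, (4,6) g=2 f=7, (5,4) g=1 f=7, (6,5) g=1 f=7]

order=[(4,5) → (4,4) → (3,4) → (2,4)]; open=[(2,3) g=5 f=9, (2,5) g=5 f=7, (3,3) g=4 f=9, (4,6) g=2 f=7, (5,4) g=1 f=7, (6,5) g=1 f=7]; closed=[(2,4), (3,4), (4,4), (4,5), (5,5)]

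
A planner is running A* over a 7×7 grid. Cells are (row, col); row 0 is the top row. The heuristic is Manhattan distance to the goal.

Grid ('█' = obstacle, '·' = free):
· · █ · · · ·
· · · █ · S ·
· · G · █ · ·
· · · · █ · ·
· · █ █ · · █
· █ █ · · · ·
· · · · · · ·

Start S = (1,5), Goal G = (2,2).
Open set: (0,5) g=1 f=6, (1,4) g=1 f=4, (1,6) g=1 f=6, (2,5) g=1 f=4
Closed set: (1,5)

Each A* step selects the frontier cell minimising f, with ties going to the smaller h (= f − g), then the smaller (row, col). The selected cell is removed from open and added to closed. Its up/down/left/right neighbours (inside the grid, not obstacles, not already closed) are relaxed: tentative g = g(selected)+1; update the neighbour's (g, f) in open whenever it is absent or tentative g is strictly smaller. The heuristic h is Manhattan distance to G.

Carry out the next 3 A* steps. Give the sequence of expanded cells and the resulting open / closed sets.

step 1: expand (1,4) (f=4, h=3) → closed; open now [(0,4) g=2 f=6, (0,5) g=1 f=6, (1,6) g=1 f=6, (2,5) g=1 f=4]
step 2: expand (2,5) (f=4, h=3) → closed; open now [(0,4) g=2 f=6, (0,5) g=1 f=6, (1,6) g=1 f=6, (2,6) g=2 f=6, (3,5) g=2 f=6]
step 3: expand (0,4) (f=6, h=4) → closed; open now [(0,3) g=3 f=6, (0,5) g=1 f=6, (1,6) g=1 f=6, (2,6) g=2 f=6, (3,5) g=2 f=6]

order=[(1,4) → (2,5) → (0,4)]; open=[(0,3) g=3 f=6, (0,5) g=1 f=6, (1,6) g=1 f=6, (2,6) g=2 f=6, (3,5) g=2 f=6]; closed=[(0,4), (1,4), (1,5), (2,5)]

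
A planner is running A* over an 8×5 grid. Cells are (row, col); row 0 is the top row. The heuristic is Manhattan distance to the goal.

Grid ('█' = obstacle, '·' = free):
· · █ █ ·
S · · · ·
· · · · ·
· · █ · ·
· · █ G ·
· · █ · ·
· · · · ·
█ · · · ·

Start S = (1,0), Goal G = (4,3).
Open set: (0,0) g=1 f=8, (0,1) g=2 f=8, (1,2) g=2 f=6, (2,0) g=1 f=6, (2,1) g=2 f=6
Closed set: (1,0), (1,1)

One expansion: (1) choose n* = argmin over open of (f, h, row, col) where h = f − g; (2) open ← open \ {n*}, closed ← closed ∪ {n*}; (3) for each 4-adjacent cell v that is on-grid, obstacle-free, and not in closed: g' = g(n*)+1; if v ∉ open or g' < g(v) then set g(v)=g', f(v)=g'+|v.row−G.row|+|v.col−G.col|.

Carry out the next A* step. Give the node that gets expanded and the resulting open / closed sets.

expanded=(1,2); open=[(0,0) g=1 f=8, (0,1) g=2 f=8, (1,3) g=3 f=6, (2,0) g=1 f=6, (2,1) g=2 f=6, (2,2) g=3 f=6]; closed=[(1,0), (1,1), (1,2)]

step 1: expand (1,2) (f=6, h=4) → closed; open now [(0,0) g=1 f=8, (0,1) g=2 f=8, (1,3) g=3 f=6, (2,0) g=1 f=6, (2,1) g=2 f=6, (2,2) g=3 f=6]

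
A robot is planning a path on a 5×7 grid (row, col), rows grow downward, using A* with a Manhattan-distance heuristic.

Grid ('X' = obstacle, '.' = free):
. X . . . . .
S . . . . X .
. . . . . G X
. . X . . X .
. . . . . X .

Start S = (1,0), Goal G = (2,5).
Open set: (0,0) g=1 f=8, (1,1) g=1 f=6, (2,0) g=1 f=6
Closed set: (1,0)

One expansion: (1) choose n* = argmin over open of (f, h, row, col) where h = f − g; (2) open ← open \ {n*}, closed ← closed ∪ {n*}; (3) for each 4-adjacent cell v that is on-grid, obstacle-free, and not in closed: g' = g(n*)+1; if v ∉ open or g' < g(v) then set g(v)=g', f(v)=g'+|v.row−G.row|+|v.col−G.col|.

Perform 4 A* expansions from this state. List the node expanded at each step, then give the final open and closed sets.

step 1: expand (1,1) (f=6, h=5) → closed; open now [(0,0) g=1 f=8, (1,2) g=2 f=6, (2,0) g=1 f=6, (2,1) g=2 f=6]
step 2: expand (1,2) (f=6, h=4) → closed; open now [(0,0) g=1 f=8, (0,2) g=3 f=8, (1,3) g=3 f=6, (2,0) g=1 f=6, (2,1) g=2 f=6, (2,2) g=3 f=6]
step 3: expand (1,3) (f=6, h=3) → closed; open now [(0,0) g=1 f=8, (0,2) g=3 f=8, (0,3) g=4 f=8, (1,4) g=4 f=6, (2,0) g=1 f=6, (2,1) g=2 f=6, (2,2) g=3 f=6, (2,3) g=4 f=6]
step 4: expand (1,4) (f=6, h=2) → closed; open now [(0,0) g=1 f=8, (0,2) g=3 f=8, (0,3) g=4 f=8, (0,4) g=5 f=8, (2,0) g=1 f=6, (2,1) g=2 f=6, (2,2) g=3 f=6, (2,3) g=4 f=6, (2,4) g=5 f=6]

order=[(1,1) → (1,2) → (1,3) → (1,4)]; open=[(0,0) g=1 f=8, (0,2) g=3 f=8, (0,3) g=4 f=8, (0,4) g=5 f=8, (2,0) g=1 f=6, (2,1) g=2 f=6, (2,2) g=3 f=6, (2,3) g=4 f=6, (2,4) g=5 f=6]; closed=[(1,0), (1,1), (1,2), (1,3), (1,4)]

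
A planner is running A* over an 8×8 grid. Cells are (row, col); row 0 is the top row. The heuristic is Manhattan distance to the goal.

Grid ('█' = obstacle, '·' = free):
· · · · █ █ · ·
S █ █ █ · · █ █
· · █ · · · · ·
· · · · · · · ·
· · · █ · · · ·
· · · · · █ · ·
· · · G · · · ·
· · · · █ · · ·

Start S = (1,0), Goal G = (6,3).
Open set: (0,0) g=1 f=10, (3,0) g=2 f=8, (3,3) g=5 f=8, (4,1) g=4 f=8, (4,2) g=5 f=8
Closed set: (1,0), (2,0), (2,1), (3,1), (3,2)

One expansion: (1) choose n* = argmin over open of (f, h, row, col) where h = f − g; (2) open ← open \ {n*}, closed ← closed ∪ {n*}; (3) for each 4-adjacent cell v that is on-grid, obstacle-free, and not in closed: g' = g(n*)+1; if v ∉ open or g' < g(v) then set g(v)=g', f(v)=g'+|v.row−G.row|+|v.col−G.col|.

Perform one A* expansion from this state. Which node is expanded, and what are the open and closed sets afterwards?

step 1: expand (3,3) (f=8, h=3) → closed; open now [(0,0) g=1 f=10, (2,3) g=6 f=10, (3,0) g=2 f=8, (3,4) g=6 f=10, (4,1) g=4 f=8, (4,2) g=5 f=8]

expanded=(3,3); open=[(0,0) g=1 f=10, (2,3) g=6 f=10, (3,0) g=2 f=8, (3,4) g=6 f=10, (4,1) g=4 f=8, (4,2) g=5 f=8]; closed=[(1,0), (2,0), (2,1), (3,1), (3,2), (3,3)]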